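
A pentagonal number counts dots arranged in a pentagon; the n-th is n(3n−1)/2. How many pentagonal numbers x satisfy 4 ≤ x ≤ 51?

The n-th pentagonal number is n(3n−1)/2.
Smallest index with value ≥ 4: n = 2 (giving 5).
Largest index with value ≤ 51: n = 6 (giving 51).
Indices 2 through 6: 5 terms.

5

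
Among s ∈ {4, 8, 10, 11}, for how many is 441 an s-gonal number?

1

s = 4: P(4, 21) = 441. ✓
s = 8: P(8, 12) = 408 and P(8, 13) = 481; 441 is not s-gonal.
s = 10: P(10, 10) = 370 and P(10, 11) = 451; 441 is not s-gonal.
s = 11: P(11, 10) = 415 and P(11, 11) = 506; 441 is not s-gonal.
Hits: s ∈ {4} → 1.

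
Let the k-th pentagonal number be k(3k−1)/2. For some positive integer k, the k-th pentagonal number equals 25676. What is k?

131

Set n(3n−1)/2 = 25676, giving 3n² − n − 51352 = 0.
So n = (1 + 785) / 6 = 786/6 = 131.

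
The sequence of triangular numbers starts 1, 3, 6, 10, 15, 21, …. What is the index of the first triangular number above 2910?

76

Solve n(n+1)/2 > 2910 for integer n.
The largest n with value ≤ 2910 is 75 (since 2850 ≤ 2910 < 2926), so the first above is n = 76, value 2926.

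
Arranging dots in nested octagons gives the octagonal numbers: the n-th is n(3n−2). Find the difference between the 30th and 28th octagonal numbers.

344

30·(3·30 − 2) = 2640 and 28·(3·28 − 2) = 2296.
Difference: 2640 − 2296 = 344.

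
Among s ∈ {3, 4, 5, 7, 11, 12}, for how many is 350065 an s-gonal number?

1

s = 3: P(3, 836) = 349866 and P(3, 837) = 350703; 350065 is not s-gonal.
s = 4: P(4, 591) = 349281 and P(4, 592) = 350464; 350065 is not s-gonal.
s = 5: P(5, 483) = 349692 and P(5, 484) = 351142; 350065 is not s-gonal.
s = 7: P(7, 374) = 349129 and P(7, 375) = 351000; 350065 is not s-gonal.
s = 11: P(11, 279) = 349308 and P(11, 280) = 351820; 350065 is not s-gonal.
s = 12: P(12, 265) = 350065. ✓
Hits: s ∈ {12} → 1.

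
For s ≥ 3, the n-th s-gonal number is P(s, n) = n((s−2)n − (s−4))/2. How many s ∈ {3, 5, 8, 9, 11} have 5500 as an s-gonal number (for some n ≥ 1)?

1

s = 3: P(3, 104) = 5460 and P(3, 105) = 5565; 5500 is not s-gonal.
s = 5: P(5, 60) = 5370 and P(5, 61) = 5551; 5500 is not s-gonal.
s = 8: P(8, 43) = 5461 and P(8, 44) = 5720; 5500 is not s-gonal.
s = 9: P(9, 40) = 5500. ✓
s = 11: P(11, 35) = 5390 and P(11, 36) = 5706; 5500 is not s-gonal.
Hits: s ∈ {9} → 1.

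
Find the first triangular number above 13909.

Solve n(n+1)/2 > 13909 for integer n.
The largest n with value ≤ 13909 is 166 (since 13861 ≤ 13909 < 14028), so the first above is n = 167, value 14028.

14028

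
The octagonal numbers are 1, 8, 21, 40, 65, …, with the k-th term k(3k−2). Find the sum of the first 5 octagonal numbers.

Σ i(3i−2) = 3Σi² − 2Σi over i = 1..5.
Σi = 15 and Σi² = 55.
3·55 − 2·15 = 135.

135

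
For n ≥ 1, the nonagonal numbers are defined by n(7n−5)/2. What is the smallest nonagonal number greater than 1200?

Solve n(7n−5)/2 > 1200 for integer n.
The largest n with value ≤ 1200 is 18 (since 1089 ≤ 1200 < 1216), so the first above is n = 19, value 1216.

1216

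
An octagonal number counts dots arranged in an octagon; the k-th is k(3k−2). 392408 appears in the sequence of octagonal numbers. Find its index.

Set n(3n−2) = 392408, giving 3n² − 2n − 392408 = 0.
The discriminant is 4 + 12·392408 = 4708900, and √4708900 = 2170.
So n = (2 + 2170) / 6 = 2172/6 = 362.
Check: 362·(3·362 − 2) = 392408. ✓

362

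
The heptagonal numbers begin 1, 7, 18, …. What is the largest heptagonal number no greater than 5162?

4995

Solve n(5n−3)/2 ≤ 5162 for integer n.
n = 45 gives 4995 ≤ 5162, while n = 46 gives 5221 > 5162; so the answer is 4995.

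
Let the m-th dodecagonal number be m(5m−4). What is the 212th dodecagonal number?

212·(5·212 − 4) = 212·1056 = 223872.

223872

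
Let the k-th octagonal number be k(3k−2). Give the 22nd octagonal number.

1408

The 22nd octagonal number is n(3n−2) with n = 22.
22·(3·22 − 2) = 22·64 = 1408.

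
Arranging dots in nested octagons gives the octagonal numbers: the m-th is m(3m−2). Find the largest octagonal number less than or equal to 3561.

Solve n(3n−2) ≤ 3561 for integer n.
n = 34 gives 3400 ≤ 3561, while n = 35 gives 3605 > 3561; so the answer is 3400.

3400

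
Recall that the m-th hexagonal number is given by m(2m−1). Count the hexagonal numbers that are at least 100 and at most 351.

The n-th hexagonal number is n(2n−1).
Smallest index with value ≥ 100: n = 8 (giving 120).
Largest index with value ≤ 351: n = 13 (giving 325).
Indices 8 through 13: 6 terms.

6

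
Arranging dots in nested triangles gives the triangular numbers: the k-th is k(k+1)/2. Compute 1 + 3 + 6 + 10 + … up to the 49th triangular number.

Σ i(i+1)/2 = (Σi² + Σi) / 2 over i = 1..49.
Σi = 1225 and Σi² = 40425.
(1·40425 + 1·1225) / 2 = 41650/2 = 20825.

20825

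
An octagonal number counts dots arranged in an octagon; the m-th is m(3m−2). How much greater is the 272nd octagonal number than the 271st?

Consecutive octagonal numbers differ by 6n − 5: here 6·272 − 5 = 1627.

1627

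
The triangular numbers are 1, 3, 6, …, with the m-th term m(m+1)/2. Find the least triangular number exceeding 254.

Solve n(n+1)/2 > 254 for integer n.
The largest n with value ≤ 254 is 22 (since 253 ≤ 254 < 276), so the first above is n = 23, value 276.

276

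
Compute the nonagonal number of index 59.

12036

The 59th nonagonal number is n(7n−5)/2 with n = 59.
59·(7·59 − 5)/2 = 59·408/2 = 59·204 = 12036.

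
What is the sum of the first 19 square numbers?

Σ_{i=1}^{19} i² = 19·20·39/6 = 2470.

2470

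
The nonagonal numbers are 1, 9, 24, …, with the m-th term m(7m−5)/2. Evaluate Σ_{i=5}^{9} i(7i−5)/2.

Σ i(7i−5)/2 = (7Σi² − 5Σi) / 2 over i = 5..9.
Σi = 45 − 10 = 35 and Σi² = 285 − 30 = 255.
(7·255 − 5·35) / 2 = 1610/2 = 805.

805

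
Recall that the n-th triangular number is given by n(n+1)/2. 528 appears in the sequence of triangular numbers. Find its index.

32

Set n(n+1)/2 = 528, giving n² + n − 1056 = 0.
So n = (-1 + 65) / 2 = 64/2 = 32.
Check: 32·33/2 = 528. ✓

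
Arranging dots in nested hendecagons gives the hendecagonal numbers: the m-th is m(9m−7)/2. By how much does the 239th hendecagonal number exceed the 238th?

2143

Consecutive hendecagonal numbers differ by 9n − 8: here 9·239 − 8 = 2143.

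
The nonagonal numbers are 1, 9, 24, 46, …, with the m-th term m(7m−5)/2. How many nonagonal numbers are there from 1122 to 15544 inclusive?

49

The n-th nonagonal number is n(7n−5)/2.
Smallest index with value ≥ 1122: n = 19 (giving 1216).
Largest index with value ≤ 15544: n = 67 (giving 15544).
Indices 19 through 67: 49 terms.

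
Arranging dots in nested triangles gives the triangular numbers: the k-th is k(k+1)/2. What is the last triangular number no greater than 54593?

54285

Solve n(n+1)/2 ≤ 54593 for integer n.
n = 329 gives 54285 ≤ 54593, while n = 330 gives 54615 > 54593; so the answer is 54285.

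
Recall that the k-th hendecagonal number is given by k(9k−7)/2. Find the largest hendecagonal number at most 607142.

Solve n(9n−7)/2 ≤ 607142 for integer n.
n = 367 gives 604816 ≤ 607142, while n = 368 gives 608120 > 607142; so the answer is 604816.

604816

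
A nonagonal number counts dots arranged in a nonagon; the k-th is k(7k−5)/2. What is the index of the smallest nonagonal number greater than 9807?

54

Solve n(7n−5)/2 > 9807 for integer n.
The largest n with value ≤ 9807 is 53 (since 9699 ≤ 9807 < 10071), so the first above is n = 54, value 10071.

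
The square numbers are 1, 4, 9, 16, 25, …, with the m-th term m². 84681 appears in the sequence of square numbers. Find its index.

We need n² = 84681, so n = √84681 = 291.

291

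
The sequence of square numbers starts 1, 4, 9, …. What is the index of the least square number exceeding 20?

5

Solve n² > 20 for integer n.
The largest n with value ≤ 20 is 4 (since 16 ≤ 20 < 25), so the first above is n = 5, value 25.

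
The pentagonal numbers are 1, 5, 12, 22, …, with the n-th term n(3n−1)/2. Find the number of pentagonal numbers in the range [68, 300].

8

The n-th pentagonal number is n(3n−1)/2.
Smallest index with value ≥ 68: n = 7 (giving 70).
Largest index with value ≤ 300: n = 14 (giving 287).
Indices 7 through 14: 8 terms.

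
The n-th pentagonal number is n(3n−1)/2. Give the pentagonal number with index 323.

323·(3·323 − 1)/2 = 323·968/2 = 323·484 = 156332.

156332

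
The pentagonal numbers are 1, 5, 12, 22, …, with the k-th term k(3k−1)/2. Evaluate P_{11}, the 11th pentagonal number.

176

The 11th pentagonal number is n(3n−1)/2 with n = 11.
11·(3·11 − 1)/2 = 11·32/2 = 11·16 = 176.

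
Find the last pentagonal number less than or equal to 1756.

1717

Solve n(3n−1)/2 ≤ 1756 for integer n.
n = 34 gives 1717 ≤ 1756, while n = 35 gives 1820 > 1756; so the answer is 1717.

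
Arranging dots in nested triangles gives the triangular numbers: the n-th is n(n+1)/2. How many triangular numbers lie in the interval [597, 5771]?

The n-th triangular number is n(n+1)/2.
Smallest index with value ≥ 597: n = 35 (giving 630).
Largest index with value ≤ 5771: n = 106 (giving 5671).
Indices 35 through 106: 72 terms.

72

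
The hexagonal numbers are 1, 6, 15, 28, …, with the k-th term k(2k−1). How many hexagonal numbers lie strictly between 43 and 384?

10

The n-th hexagonal number is n(2n−1).
Smallest index with value > 43: n = 5 (giving 45).
Largest index with value < 384: n = 14 (giving 378).
Indices 5 through 14: 10 terms.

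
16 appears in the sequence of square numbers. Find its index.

4

We need n² = 16, so n = √16 = 4.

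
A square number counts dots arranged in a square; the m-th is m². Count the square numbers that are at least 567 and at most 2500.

The n-th square number is n².
Smallest index with value ≥ 567: n = 24 (giving 576).
Largest index with value ≤ 2500: n = 50 (giving 2500).
Indices 24 through 50: 27 terms.

27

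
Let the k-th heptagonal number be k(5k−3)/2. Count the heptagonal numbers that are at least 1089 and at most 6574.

30

The n-th heptagonal number is n(5n−3)/2.
Smallest index with value ≥ 1089: n = 22 (giving 1177).
Largest index with value ≤ 6574: n = 51 (giving 6426).
Indices 22 through 51: 30 terms.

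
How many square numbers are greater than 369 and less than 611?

The n-th square number is n².
Smallest index with value > 369: n = 20 (giving 400).
Largest index with value < 611: n = 24 (giving 576).
Indices 20 through 24: 5 terms.

5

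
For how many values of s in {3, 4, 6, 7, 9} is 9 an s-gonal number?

s = 3: P(3, 3) = 6 and P(3, 4) = 10; 9 is not s-gonal.
s = 4: P(4, 3) = 9. ✓
s = 6: P(6, 2) = 6 and P(6, 3) = 15; 9 is not s-gonal.
s = 7: P(7, 2) = 7 and P(7, 3) = 18; 9 is not s-gonal.
s = 9: P(9, 2) = 9. ✓
Hits: s ∈ {4, 9} → 2.

2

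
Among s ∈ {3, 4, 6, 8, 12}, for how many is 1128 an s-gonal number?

2

s = 3: P(3, 47) = 1128. ✓
s = 4: P(4, 33) = 1089 and P(4, 34) = 1156; 1128 is not s-gonal.
s = 6: P(6, 24) = 1128. ✓
s = 8: P(8, 19) = 1045 and P(8, 20) = 1160; 1128 is not s-gonal.
s = 12: P(12, 15) = 1065 and P(12, 16) = 1216; 1128 is not s-gonal.
Hits: s ∈ {3, 6} → 2.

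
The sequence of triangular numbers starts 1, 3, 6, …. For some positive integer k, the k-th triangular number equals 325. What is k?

25

Set n(n+1)/2 = 325, giving n² + n − 650 = 0.
The discriminant is 1 + 8·325 = 2601, and √2601 = 51.
So n = (-1 + 51) / 2 = 50/2 = 25.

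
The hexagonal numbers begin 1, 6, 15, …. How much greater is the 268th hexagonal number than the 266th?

268·(2·268 − 1) = 143380 and 266·(2·266 − 1) = 141246.
Difference: 143380 − 141246 = 2134.

2134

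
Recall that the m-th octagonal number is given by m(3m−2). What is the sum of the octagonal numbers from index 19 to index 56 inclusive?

Σ i(3i−2) = 3Σi² − 2Σi over i = 19..56.
Σi = 1596 − 171 = 1425 and Σi² = 60116 − 2109 = 58007.
3·58007 − 2·1425 = 171171.

171171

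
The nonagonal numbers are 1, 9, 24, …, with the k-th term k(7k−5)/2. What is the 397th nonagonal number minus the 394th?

397·(7·397 − 5)/2 = 550639 and 394·(7·394 − 5)/2 = 542341.
Difference: 550639 − 542341 = 8298.

8298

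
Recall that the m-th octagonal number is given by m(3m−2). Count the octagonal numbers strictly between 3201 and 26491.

The n-th octagonal number is n(3n−2).
Smallest index with value > 3201: n = 34 (giving 3400).
Largest index with value < 26491: n = 94 (giving 26320).
Indices 34 through 94: 61 terms.

61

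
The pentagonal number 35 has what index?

Set n(3n−1)/2 = 35, giving 3n² − n − 70 = 0.
So n = (1 + 29) / 6 = 30/6 = 5.
Check: 5·(3·5 − 1)/2 = 35. ✓

5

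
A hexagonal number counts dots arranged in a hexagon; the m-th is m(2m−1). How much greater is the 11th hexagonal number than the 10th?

41

Consecutive hexagonal numbers differ by 4n − 3: here 4·11 − 3 = 41.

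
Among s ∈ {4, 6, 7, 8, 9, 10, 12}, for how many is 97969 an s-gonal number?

1

s = 4: P(4, 313) = 97969. ✓
s = 6: P(6, 221) = 97461 and P(6, 222) = 98346; 97969 is not s-gonal.
s = 7: P(7, 198) = 97713 and P(7, 199) = 98704; 97969 is not s-gonal.
s = 8: P(8, 181) = 97921 and P(8, 182) = 99008; 97969 is not s-gonal.
s = 9: P(9, 167) = 97194 and P(9, 168) = 98364; 97969 is not s-gonal.
s = 10: P(10, 156) = 96876 and P(10, 157) = 98125; 97969 is not s-gonal.
s = 12: P(12, 140) = 97440 and P(12, 141) = 98841; 97969 is not s-gonal.
Hits: s ∈ {4} → 1.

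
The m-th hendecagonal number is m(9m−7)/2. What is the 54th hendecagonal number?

12933

The 54th hendecagonal number is n(9n−7)/2 with n = 54.
54·(9·54 − 7)/2 = 54·479/2 = 12933.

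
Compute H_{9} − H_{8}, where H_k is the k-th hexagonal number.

33

Consecutive hexagonal numbers differ by 4n − 3: here 4·9 − 3 = 33.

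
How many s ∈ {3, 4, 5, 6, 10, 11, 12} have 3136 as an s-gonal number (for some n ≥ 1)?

1

s = 3: P(3, 78) = 3081 and P(3, 79) = 3160; 3136 is not s-gonal.
s = 4: P(4, 56) = 3136. ✓
s = 5: P(5, 45) = 3015 and P(5, 46) = 3151; 3136 is not s-gonal.
s = 6: P(6, 39) = 3003 and P(6, 40) = 3160; 3136 is not s-gonal.
s = 10: P(10, 28) = 3052 and P(10, 29) = 3277; 3136 is not s-gonal.
s = 11: P(11, 26) = 2951 and P(11, 27) = 3186; 3136 is not s-gonal.
s = 12: P(12, 25) = 3025 and P(12, 26) = 3276; 3136 is not s-gonal.
Hits: s ∈ {4} → 1.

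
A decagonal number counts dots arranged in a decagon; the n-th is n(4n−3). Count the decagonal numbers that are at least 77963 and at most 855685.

323

The n-th decagonal number is n(4n−3).
Smallest index with value ≥ 77963: n = 140 (giving 77980).
Largest index with value ≤ 855685: n = 462 (giving 852390).
Indices 140 through 462: 323 terms.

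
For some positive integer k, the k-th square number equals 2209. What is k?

We need n² = 2209, so n = √2209 = 47.

47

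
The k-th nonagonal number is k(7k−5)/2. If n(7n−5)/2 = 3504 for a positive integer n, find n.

32

Set n(7n−5)/2 = 3504, giving 7n² − 5n − 7008 = 0.
The discriminant is 25 + 56·3504 = 196249, and √196249 = 443.
So n = (5 + 443) / 14 = 448/14 = 32.
Check: 32·(7·32 − 5)/2 = 3504. ✓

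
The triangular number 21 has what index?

Set n(n+1)/2 = 21, giving n² + n − 42 = 0.
So n = (-1 + 13) / 2 = 12/2 = 6.

6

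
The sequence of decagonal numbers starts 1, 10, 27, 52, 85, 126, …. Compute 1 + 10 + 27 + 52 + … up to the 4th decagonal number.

Σ i(4i−3) = 4Σi² − 3Σi over i = 1..4.
Σi = 10 and Σi² = 30.
4·30 − 3·10 = 90.

90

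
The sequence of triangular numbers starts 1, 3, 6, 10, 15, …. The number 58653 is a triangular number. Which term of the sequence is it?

342

Set n(n+1)/2 = 58653, giving n² + n − 117306 = 0.
The discriminant is 1 + 8·58653 = 469225, and √469225 = 685.
So n = (-1 + 685) / 2 = 684/2 = 342.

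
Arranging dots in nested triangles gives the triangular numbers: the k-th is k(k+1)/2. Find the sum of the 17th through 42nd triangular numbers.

Σ i(i+1)/2 = (Σi² + Σi) / 2 over i = 17..42.
Σi = 903 − 136 = 767 and Σi² = 25585 − 1496 = 24089.
(1·24089 + 1·767) / 2 = 24856/2 = 12428.

12428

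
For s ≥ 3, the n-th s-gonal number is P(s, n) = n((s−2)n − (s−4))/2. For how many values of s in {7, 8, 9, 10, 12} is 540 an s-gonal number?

2

s = 7: P(7, 15) = 540. ✓
s = 8: P(8, 13) = 481 and P(8, 14) = 560; 540 is not s-gonal.
s = 9: P(9, 12) = 474 and P(9, 13) = 559; 540 is not s-gonal.
s = 10: P(10, 12) = 540. ✓
s = 12: P(12, 10) = 460 and P(12, 11) = 561; 540 is not s-gonal.
Hits: s ∈ {7, 10} → 2.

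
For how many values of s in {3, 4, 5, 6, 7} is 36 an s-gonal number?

s = 3: P(3, 8) = 36. ✓
s = 4: P(4, 6) = 36. ✓
s = 5: P(5, 5) = 35 and P(5, 6) = 51; 36 is not s-gonal.
s = 6: P(6, 4) = 28 and P(6, 5) = 45; 36 is not s-gonal.
s = 7: P(7, 4) = 34 and P(7, 5) = 55; 36 is not s-gonal.
Hits: s ∈ {3, 4} → 2.

2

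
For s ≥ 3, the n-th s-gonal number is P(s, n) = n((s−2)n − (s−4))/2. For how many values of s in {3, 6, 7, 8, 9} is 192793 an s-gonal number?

1

s = 3: P(3, 620) = 192510 and P(3, 621) = 193131; 192793 is not s-gonal.
s = 6: P(6, 310) = 191890 and P(6, 311) = 193131; 192793 is not s-gonal.
s = 7: P(7, 278) = 192793. ✓
s = 8: P(8, 253) = 191521 and P(8, 254) = 193040; 192793 is not s-gonal.
s = 9: P(9, 235) = 192700 and P(9, 236) = 194346; 192793 is not s-gonal.
Hits: s ∈ {7} → 1.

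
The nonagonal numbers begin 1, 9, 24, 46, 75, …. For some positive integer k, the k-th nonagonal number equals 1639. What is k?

Set n(7n−5)/2 = 1639, giving 7n² − 5n − 3278 = 0.
The discriminant is 25 + 56·1639 = 91809, and √91809 = 303.
So n = (5 + 303) / 14 = 308/14 = 22.

22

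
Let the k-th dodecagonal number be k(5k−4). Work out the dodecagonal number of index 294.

431004

The 294th dodecagonal number is n(5n−4) with n = 294.
294·(5·294 − 4) = 294·1466 = 431004.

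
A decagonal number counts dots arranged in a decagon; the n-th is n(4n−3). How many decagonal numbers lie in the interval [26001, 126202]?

The n-th decagonal number is n(4n−3).
Smallest index with value ≥ 26001: n = 81 (giving 26001).
Largest index with value ≤ 126202: n = 178 (giving 126202).
Indices 81 through 178: 98 terms.

98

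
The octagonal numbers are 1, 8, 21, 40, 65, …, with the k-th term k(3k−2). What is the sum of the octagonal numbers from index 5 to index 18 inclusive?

Σ i(3i−2) = 3Σi² − 2Σi over i = 5..18.
Σi = 171 − 10 = 161 and Σi² = 2109 − 30 = 2079.
3·2079 − 2·161 = 5915.

5915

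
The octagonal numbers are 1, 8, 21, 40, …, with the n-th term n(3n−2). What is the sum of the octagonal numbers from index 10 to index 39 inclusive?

Σ i(3i−2) = 3Σi² − 2Σi over i = 10..39.
Σi = 780 − 45 = 735 and Σi² = 20540 − 285 = 20255.
3·20255 − 2·735 = 59295.

59295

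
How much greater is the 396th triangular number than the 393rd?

1185

396·397/2 = 78606 and 393·394/2 = 77421.
Difference: 78606 − 77421 = 1185.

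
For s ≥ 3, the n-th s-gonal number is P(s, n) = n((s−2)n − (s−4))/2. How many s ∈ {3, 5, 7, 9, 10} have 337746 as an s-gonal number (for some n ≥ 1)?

s = 3: P(3, 821) = 337431 and P(3, 822) = 338253; 337746 is not s-gonal.
s = 5: P(5, 474) = 336777 and P(5, 475) = 338200; 337746 is not s-gonal.
s = 7: P(7, 367) = 336172 and P(7, 368) = 338008; 337746 is not s-gonal.
s = 9: P(9, 311) = 337746. ✓
s = 10: P(10, 290) = 335530 and P(10, 291) = 337851; 337746 is not s-gonal.
Hits: s ∈ {9} → 1.

1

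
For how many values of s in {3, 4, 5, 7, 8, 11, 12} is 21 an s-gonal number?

s = 3: P(3, 6) = 21. ✓
s = 4: P(4, 4) = 16 and P(4, 5) = 25; 21 is not s-gonal.
s = 5: P(5, 3) = 12 and P(5, 4) = 22; 21 is not s-gonal.
s = 7: P(7, 3) = 18 and P(7, 4) = 34; 21 is not s-gonal.
s = 8: P(8, 3) = 21. ✓
s = 11: P(11, 2) = 11 and P(11, 3) = 30; 21 is not s-gonal.
s = 12: P(12, 2) = 12 and P(12, 3) = 33; 21 is not s-gonal.
Hits: s ∈ {3, 8} → 2.

2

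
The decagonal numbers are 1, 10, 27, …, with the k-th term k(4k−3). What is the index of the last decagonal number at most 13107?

Solve n(4n−3) ≤ 13107 for integer n.
n = 57 gives 12825 ≤ 13107, while n = 58 gives 13282 > 13107; so the answer is index 57.

57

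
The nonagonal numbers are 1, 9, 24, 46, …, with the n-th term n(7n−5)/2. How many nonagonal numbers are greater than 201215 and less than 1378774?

387

The n-th nonagonal number is n(7n−5)/2.
Smallest index with value > 201215: n = 241 (giving 202681).
Largest index with value < 1378774: n = 627 (giving 1374384).
Indices 241 through 627: 387 terms.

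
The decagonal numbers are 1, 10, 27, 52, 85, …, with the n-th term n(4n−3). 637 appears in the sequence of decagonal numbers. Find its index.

13

Set n(4n−3) = 637, giving 4n² − 3n − 637 = 0.
The discriminant is 9 + 16·637 = 10201, and √10201 = 101.
So n = (3 + 101) / 8 = 104/8 = 13.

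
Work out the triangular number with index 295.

43660

The 295th triangular number is n(n+1)/2 with n = 295.
295·296/2 = 87320/2 = 43660.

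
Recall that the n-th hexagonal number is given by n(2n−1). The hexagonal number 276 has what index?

Set n(2n−1) = 276, giving 2n² − n − 276 = 0.
The discriminant is 1 + 8·276 = 2209, and √2209 = 47.
So n = (1 + 47) / 4 = 48/4 = 12.

12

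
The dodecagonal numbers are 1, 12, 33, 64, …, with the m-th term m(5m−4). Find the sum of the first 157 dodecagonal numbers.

6461963

Σ i(5i−4) = 5Σi² − 4Σi over i = 1..157.
Σi = 12403 and Σi² = 1302315.
5·1302315 − 4·12403 = 6461963.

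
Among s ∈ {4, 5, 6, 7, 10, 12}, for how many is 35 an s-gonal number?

1

s = 4: P(4, 5) = 25 and P(4, 6) = 36; 35 is not s-gonal.
s = 5: P(5, 5) = 35. ✓
s = 6: P(6, 4) = 28 and P(6, 5) = 45; 35 is not s-gonal.
s = 7: P(7, 4) = 34 and P(7, 5) = 55; 35 is not s-gonal.
s = 10: P(10, 3) = 27 and P(10, 4) = 52; 35 is not s-gonal.
s = 12: P(12, 3) = 33 and P(12, 4) = 64; 35 is not s-gonal.
Hits: s ∈ {5} → 1.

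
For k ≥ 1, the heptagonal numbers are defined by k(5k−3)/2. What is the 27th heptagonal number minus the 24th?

378

27·(5·27 − 3)/2 = 1782 and 24·(5·24 − 3)/2 = 1404.
Difference: 1782 − 1404 = 378.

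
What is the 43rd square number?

The 43rd square number is n² with n = 43.
43² = 1849.

1849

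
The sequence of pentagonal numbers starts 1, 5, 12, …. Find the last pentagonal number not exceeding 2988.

Solve n(3n−1)/2 ≤ 2988 for integer n.
n = 44 gives 2882 ≤ 2988, while n = 45 gives 3015 > 2988; so the answer is 2882.

2882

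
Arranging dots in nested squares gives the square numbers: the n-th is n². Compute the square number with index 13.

169

The 13th square number is n² with n = 13.
13² = 169.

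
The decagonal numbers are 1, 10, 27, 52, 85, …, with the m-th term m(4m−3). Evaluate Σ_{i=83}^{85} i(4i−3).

Σ i(4i−3) = 4Σi² − 3Σi over i = 83..85.
Σi = 3655 − 3403 = 252 and Σi² = 208335 − 187165 = 21170.
4·21170 − 3·252 = 83924.

83924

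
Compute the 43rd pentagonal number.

2752

The 43rd pentagonal number is n(3n−1)/2 with n = 43.
43·(3·43 − 1)/2 = 43·128/2 = 43·64 = 2752.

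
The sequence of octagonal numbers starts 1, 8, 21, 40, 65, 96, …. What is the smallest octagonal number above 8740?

8965

Solve n(3n−2) > 8740 for integer n.
The largest n with value ≤ 8740 is 54 (since 8640 ≤ 8740 < 8965), so the first above is n = 55, value 8965.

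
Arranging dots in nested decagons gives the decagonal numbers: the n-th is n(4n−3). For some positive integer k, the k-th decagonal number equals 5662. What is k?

Set n(4n−3) = 5662, giving 4n² − 3n − 5662 = 0.
The discriminant is 9 + 16·5662 = 90601, and √90601 = 301.
So n = (3 + 301) / 8 = 304/8 = 38.
Check: 38·(4·38 − 3) = 5662. ✓

38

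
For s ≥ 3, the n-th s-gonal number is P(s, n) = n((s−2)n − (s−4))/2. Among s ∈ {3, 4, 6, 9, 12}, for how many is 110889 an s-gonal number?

s = 3: P(3, 470) = 110685 and P(3, 471) = 111156; 110889 is not s-gonal.
s = 4: P(4, 333) = 110889. ✓
s = 6: P(6, 235) = 110215 and P(6, 236) = 111156; 110889 is not s-gonal.
s = 9: P(9, 178) = 110449 and P(9, 179) = 111696; 110889 is not s-gonal.
s = 12: P(12, 149) = 110409 and P(12, 150) = 111900; 110889 is not s-gonal.
Hits: s ∈ {4} → 1.

1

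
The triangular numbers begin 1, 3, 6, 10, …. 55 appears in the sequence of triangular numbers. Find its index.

10

Set n(n+1)/2 = 55, giving n² + n − 110 = 0.
The discriminant is 1 + 8·55 = 441, and √441 = 21.
So n = (-1 + 21) / 2 = 20/2 = 10.
Check: 10·11/2 = 55. ✓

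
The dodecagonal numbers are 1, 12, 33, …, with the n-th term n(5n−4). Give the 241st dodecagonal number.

The 241st dodecagonal number is n(5n−4) with n = 241.
241·(5·241 − 4) = 241·1201 = 289441.

289441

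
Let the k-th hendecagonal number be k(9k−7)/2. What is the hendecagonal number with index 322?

465451

The 322nd hendecagonal number is n(9n−7)/2 with n = 322.
322·(9·322 − 7)/2 = 322·2891/2 = 465451.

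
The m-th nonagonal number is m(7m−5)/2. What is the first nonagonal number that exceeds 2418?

Solve n(7n−5)/2 > 2418 for integer n.
The largest n with value ≤ 2418 is 26 (since 2301 ≤ 2418 < 2484), so the first above is n = 27, value 2484.

2484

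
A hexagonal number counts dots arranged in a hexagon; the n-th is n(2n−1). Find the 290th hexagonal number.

The 290th hexagonal number is n(2n−1) with n = 290.
290·(2·290 − 1) = 290·579 = 167910.

167910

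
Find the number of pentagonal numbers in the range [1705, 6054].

The n-th pentagonal number is n(3n−1)/2.
Smallest index with value ≥ 1705: n = 34 (giving 1717).
Largest index with value ≤ 6054: n = 63 (giving 5922).
Indices 34 through 63: 30 terms.

30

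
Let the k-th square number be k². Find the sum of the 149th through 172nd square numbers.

619396

Σ_{i=149}^{172} i² = 1710970 − 1091574 = 619396.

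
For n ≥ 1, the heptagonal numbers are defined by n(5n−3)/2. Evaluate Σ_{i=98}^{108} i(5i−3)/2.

290323

Σ i(5i−3)/2 = (5Σi² − 3Σi) / 2 over i = 98..108.
Σi = 5886 − 4753 = 1133 and Σi² = 425754 − 308945 = 116809.
(5·116809 − 3·1133) / 2 = 580646/2 = 290323.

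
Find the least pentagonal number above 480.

532

Solve n(3n−1)/2 > 480 for integer n.
The largest n with value ≤ 480 is 18 (since 477 ≤ 480 < 532), so the first above is n = 19, value 532.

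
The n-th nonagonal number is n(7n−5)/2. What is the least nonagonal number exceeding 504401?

504450

Solve n(7n−5)/2 > 504401 for integer n.
The largest n with value ≤ 504401 is 379 (since 501796 ≤ 504401 < 504450), so the first above is n = 380, value 504450.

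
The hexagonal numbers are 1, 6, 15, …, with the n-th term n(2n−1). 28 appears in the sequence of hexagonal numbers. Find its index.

4

Set n(2n−1) = 28, giving 2n² − n − 28 = 0.
The discriminant is 1 + 8·28 = 225, and √225 = 15.
So n = (1 + 15) / 4 = 16/4 = 4.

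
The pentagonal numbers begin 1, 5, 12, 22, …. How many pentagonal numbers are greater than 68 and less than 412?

The n-th pentagonal number is n(3n−1)/2.
Smallest index with value > 68: n = 7 (giving 70).
Largest index with value < 412: n = 16 (giving 376).
Indices 7 through 16: 10 terms.

10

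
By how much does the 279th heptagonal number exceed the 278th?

1391

Consecutive heptagonal numbers differ by 5n − 4: here 5·279 − 4 = 1391.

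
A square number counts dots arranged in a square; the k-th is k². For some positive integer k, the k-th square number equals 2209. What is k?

47

We need n² = 2209, so n = √2209 = 47.
Check: 47² = 2209. ✓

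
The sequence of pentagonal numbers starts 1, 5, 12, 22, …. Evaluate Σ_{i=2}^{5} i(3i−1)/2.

74

Σ i(3i−1)/2 = (3Σi² − Σi) / 2 over i = 2..5.
Σi = 15 − 1 = 14 and Σi² = 55 − 1 = 54.
(3·54 − 1·14) / 2 = 148/2 = 74.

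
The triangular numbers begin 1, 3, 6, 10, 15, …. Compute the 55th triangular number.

The 55th triangular number is n(n+1)/2 with n = 55.
55·56/2 = 3080/2 = 1540.

1540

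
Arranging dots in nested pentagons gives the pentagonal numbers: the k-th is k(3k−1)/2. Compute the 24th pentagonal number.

852

24·(3·24 − 1)/2 = 24·71/2 = 852.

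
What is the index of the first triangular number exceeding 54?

Solve n(n+1)/2 > 54 for integer n.
The largest n with value ≤ 54 is 9 (since 45 ≤ 54 < 55), so the first above is n = 10, value 55.

10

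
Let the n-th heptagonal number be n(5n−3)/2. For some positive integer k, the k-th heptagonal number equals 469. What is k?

Set n(5n−3)/2 = 469, giving 5n² − 3n − 938 = 0.
So n = (3 + 137) / 10 = 140/10 = 14.

14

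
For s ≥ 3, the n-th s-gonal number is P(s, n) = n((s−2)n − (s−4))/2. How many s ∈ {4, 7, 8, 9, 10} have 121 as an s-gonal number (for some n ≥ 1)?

1

s = 4: P(4, 11) = 121. ✓
s = 7: P(7, 7) = 112 and P(7, 8) = 148; 121 is not s-gonal.
s = 8: P(8, 6) = 96 and P(8, 7) = 133; 121 is not s-gonal.
s = 9: P(9, 6) = 111 and P(9, 7) = 154; 121 is not s-gonal.
s = 10: P(10, 5) = 85 and P(10, 6) = 126; 121 is not s-gonal.
Hits: s ∈ {4} → 1.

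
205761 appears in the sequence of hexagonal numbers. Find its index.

321

Set n(2n−1) = 205761, giving 2n² − n − 205761 = 0.
So n = (1 + 1283) / 4 = 1284/4 = 321.
Check: 321·(2·321 − 1) = 205761. ✓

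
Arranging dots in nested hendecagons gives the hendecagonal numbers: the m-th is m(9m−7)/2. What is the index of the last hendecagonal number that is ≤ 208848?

215

Solve n(9n−7)/2 ≤ 208848 for integer n.
n = 215 gives 207260 ≤ 208848, while n = 216 gives 209196 > 208848; so the answer is index 215.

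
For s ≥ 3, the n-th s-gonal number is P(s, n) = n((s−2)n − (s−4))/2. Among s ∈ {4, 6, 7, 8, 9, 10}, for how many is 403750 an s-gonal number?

1

s = 4: P(4, 635) = 403225 and P(4, 636) = 404496; 403750 is not s-gonal.
s = 6: P(6, 449) = 402753 and P(6, 450) = 404550; 403750 is not s-gonal.
s = 7: P(7, 402) = 403407 and P(7, 403) = 405418; 403750 is not s-gonal.
s = 8: P(8, 367) = 403333 and P(8, 368) = 405536; 403750 is not s-gonal.
s = 9: P(9, 340) = 403750. ✓
s = 10: P(10, 318) = 403542 and P(10, 319) = 406087; 403750 is not s-gonal.
Hits: s ∈ {9} → 1.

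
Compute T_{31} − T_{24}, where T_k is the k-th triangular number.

196

31·32/2 = 496 and 24·25/2 = 300.
Difference: 496 − 300 = 196.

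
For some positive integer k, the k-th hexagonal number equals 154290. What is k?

Set n(2n−1) = 154290, giving 2n² − n − 154290 = 0.
The discriminant is 1 + 8·154290 = 1234321, and √1234321 = 1111.
So n = (1 + 1111) / 4 = 1112/4 = 278.

278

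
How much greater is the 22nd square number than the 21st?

n² − (n−1)² = 2n − 1, so 22² − 21² = 2·22 − 1 = 43.

43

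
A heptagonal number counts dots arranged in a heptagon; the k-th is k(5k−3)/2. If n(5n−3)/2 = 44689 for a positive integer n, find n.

134

Set n(5n−3)/2 = 44689, giving 5n² − 3n − 89378 = 0.
The discriminant is 9 + 40·44689 = 1787569, and √1787569 = 1337.
So n = (3 + 1337) / 10 = 1340/10 = 134.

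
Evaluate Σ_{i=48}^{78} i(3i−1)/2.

187302

Σ i(3i−1)/2 = (3Σi² − Σi) / 2 over i = 48..78.
Σi = 3081 − 1128 = 1953 and Σi² = 161239 − 35720 = 125519.
(3·125519 − 1·1953) / 2 = 374604/2 = 187302.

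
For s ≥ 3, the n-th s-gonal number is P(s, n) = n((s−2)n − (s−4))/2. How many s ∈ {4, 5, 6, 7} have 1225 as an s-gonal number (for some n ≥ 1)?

s = 4: P(4, 35) = 1225. ✓
s = 5: P(5, 28) = 1162 and P(5, 29) = 1247; 1225 is not s-gonal.
s = 6: P(6, 25) = 1225. ✓
s = 7: P(7, 22) = 1177 and P(7, 23) = 1288; 1225 is not s-gonal.
Hits: s ∈ {4, 6} → 2.

2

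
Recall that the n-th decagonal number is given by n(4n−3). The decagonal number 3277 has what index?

Set n(4n−3) = 3277, giving 4n² − 3n − 3277 = 0.
The discriminant is 9 + 16·3277 = 52441, and √52441 = 229.
So n = (3 + 229) / 8 = 232/8 = 29.

29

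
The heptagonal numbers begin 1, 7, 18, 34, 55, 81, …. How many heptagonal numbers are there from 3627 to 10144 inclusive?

The n-th heptagonal number is n(5n−3)/2.
Smallest index with value ≥ 3627: n = 39 (giving 3744).
Largest index with value ≤ 10144: n = 64 (giving 10144).
Indices 39 through 64: 26 terms.

26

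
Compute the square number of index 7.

49

The 7th square number is n² with n = 7.
7² = 49.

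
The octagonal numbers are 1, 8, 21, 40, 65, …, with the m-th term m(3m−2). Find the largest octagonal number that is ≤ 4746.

4720

Solve n(3n−2) ≤ 4746 for integer n.
n = 40 gives 4720 ≤ 4746, while n = 41 gives 4961 > 4746; so the answer is 4720.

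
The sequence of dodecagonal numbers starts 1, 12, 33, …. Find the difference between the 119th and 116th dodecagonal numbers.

3513

119·(5·119 − 4) = 70329 and 116·(5·116 − 4) = 66816.
Difference: 70329 − 66816 = 3513.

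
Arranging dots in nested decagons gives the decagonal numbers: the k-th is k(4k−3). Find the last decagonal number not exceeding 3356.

3277

Solve n(4n−3) ≤ 3356 for integer n.
n = 29 gives 3277 ≤ 3356, while n = 30 gives 3510 > 3356; so the answer is 3277.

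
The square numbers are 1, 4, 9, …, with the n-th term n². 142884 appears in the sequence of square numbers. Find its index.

378

We need n² = 142884, so n = √142884 = 378.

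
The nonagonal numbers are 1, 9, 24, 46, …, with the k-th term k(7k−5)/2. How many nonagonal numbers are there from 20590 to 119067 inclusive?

The n-th nonagonal number is n(7n−5)/2.
Smallest index with value ≥ 20590: n = 78 (giving 21099).
Largest index with value ≤ 119067: n = 184 (giving 118036).
Indices 78 through 184: 107 terms.

107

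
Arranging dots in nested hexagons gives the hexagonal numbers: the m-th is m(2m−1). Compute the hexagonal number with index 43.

3655

43·(2·43 − 1) = 43·85 = 3655.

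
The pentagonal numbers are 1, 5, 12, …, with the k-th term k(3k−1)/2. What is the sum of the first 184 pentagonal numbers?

3131680

Σ i(3i−1)/2 = (3Σi² − Σi) / 2 over i = 1..184.
Σi = 17020 and Σi² = 2093460.
(3·2093460 − 1·17020) / 2 = 6263360/2 = 3131680.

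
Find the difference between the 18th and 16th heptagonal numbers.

18·(5·18 − 3)/2 = 783 and 16·(5·16 − 3)/2 = 616.
Difference: 783 − 616 = 167.

167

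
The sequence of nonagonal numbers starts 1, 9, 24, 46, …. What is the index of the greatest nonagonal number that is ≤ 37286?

Solve n(7n−5)/2 ≤ 37286 for integer n.
n = 103 gives 36874 ≤ 37286, while n = 104 gives 37596 > 37286; so the answer is index 103.

103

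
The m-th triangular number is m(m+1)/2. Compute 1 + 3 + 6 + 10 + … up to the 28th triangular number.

4060

Σ i(i+1)/2 = (Σi² + Σi) / 2 over i = 1..28.
Σi = 406 and Σi² = 7714.
(1·7714 + 1·406) / 2 = 8120/2 = 4060.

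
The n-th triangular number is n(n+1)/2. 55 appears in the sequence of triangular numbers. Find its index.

10

Set n(n+1)/2 = 55, giving n² + n − 110 = 0.
The discriminant is 1 + 8·55 = 441, and √441 = 21.
So n = (-1 + 21) / 2 = 20/2 = 10.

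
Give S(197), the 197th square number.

38809

The 197th square number is n² with n = 197.
197² = 38809.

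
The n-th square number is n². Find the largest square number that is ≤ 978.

Solve n² ≤ 978 for integer n.
n = 31 gives 961 ≤ 978, while n = 32 gives 1024 > 978; so the answer is 961.

961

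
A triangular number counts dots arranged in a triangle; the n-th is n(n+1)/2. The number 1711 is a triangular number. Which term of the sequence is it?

58

Set n(n+1)/2 = 1711, giving n² + n − 3422 = 0.
The discriminant is 1 + 8·1711 = 13689, and √13689 = 117.
So n = (-1 + 117) / 2 = 116/2 = 58.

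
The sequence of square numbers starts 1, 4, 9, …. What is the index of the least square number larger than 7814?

89

Solve n² > 7814 for integer n.
The largest n with value ≤ 7814 is 88 (since 7744 ≤ 7814 < 7921), so the first above is n = 89, value 7921.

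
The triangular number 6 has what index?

Set n(n+1)/2 = 6, giving n² + n − 12 = 0.
So n = (-1 + 7) / 2 = 6/2 = 3.

3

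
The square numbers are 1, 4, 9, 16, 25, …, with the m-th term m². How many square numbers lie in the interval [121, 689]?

The n-th square number is n².
Smallest index with value ≥ 121: n = 11 (giving 121).
Largest index with value ≤ 689: n = 26 (giving 676).
Indices 11 through 26: 16 terms.

16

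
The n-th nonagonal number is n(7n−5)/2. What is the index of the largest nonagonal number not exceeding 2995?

29

Solve n(7n−5)/2 ≤ 2995 for integer n.
n = 29 gives 2871 ≤ 2995, while n = 30 gives 3075 > 2995; so the answer is index 29.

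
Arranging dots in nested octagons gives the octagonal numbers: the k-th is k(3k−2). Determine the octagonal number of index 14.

The 14th octagonal number is n(3n−2) with n = 14.
14·(3·14 − 2) = 14·40 = 560.

560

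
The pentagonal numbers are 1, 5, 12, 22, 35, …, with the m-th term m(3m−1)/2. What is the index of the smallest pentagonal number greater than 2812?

Solve n(3n−1)/2 > 2812 for integer n.
The largest n with value ≤ 2812 is 43 (since 2752 ≤ 2812 < 2882), so the first above is n = 44, value 2882.

44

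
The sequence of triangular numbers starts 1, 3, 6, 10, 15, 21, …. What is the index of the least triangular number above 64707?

360

Solve n(n+1)/2 > 64707 for integer n.
The largest n with value ≤ 64707 is 359 (since 64620 ≤ 64707 < 64980), so the first above is n = 360, value 64980.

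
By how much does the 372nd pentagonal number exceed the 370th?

2225

372·(3·372 − 1)/2 = 207390 and 370·(3·370 − 1)/2 = 205165.
Difference: 207390 − 205165 = 2225.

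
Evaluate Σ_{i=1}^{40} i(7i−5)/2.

Σ i(7i−5)/2 = (7Σi² − 5Σi) / 2 over i = 1..40.
Σi = 820 and Σi² = 22140.
(7·22140 − 5·820) / 2 = 150880/2 = 75440.

75440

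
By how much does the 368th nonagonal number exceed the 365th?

7689

368·(7·368 − 5)/2 = 473064 and 365·(7·365 − 5)/2 = 465375.
Difference: 473064 − 465375 = 7689.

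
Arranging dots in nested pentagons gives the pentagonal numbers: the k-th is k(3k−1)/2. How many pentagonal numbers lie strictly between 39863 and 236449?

234

The n-th pentagonal number is n(3n−1)/2.
Smallest index with value > 39863: n = 164 (giving 40262).
Largest index with value < 236449: n = 397 (giving 236215).
Indices 164 through 397: 234 terms.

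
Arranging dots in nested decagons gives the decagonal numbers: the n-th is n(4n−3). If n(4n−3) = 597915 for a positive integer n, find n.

Set n(4n−3) = 597915, giving 4n² − 3n − 597915 = 0.
The discriminant is 9 + 16·597915 = 9566649, and √9566649 = 3093.
So n = (3 + 3093) / 8 = 3096/8 = 387.

387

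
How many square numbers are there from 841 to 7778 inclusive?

The n-th square number is n².
Smallest index with value ≥ 841: n = 29 (giving 841).
Largest index with value ≤ 7778: n = 88 (giving 7744).
Indices 29 through 88: 60 terms.

60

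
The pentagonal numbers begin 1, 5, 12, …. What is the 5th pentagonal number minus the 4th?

Consecutive pentagonal numbers differ by 3n − 2: here 3·5 − 2 = 13.

13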